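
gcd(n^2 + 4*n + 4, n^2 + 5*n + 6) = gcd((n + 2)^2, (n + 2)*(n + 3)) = n + 2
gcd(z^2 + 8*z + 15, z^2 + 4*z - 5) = z + 5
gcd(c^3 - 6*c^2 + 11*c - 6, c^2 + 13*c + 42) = 1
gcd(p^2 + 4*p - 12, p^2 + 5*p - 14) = p - 2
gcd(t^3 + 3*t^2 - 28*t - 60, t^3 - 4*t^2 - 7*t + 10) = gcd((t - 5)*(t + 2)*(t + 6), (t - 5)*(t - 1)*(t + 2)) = t^2 - 3*t - 10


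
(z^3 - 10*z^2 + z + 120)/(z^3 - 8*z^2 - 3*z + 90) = (z - 8)/(z - 6)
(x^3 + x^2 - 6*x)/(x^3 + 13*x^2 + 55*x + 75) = x*(x - 2)/(x^2 + 10*x + 25)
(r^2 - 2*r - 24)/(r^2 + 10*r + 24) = (r - 6)/(r + 6)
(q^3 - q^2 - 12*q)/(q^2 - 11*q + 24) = q*(q^2 - q - 12)/(q^2 - 11*q + 24)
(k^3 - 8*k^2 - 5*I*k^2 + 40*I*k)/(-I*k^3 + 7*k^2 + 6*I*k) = (I*k^2 + k*(5 - 8*I) - 40)/(k^2 + 7*I*k - 6)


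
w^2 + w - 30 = (w - 5)*(w + 6)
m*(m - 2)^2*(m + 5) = m^4 + m^3 - 16*m^2 + 20*m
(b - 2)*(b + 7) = b^2 + 5*b - 14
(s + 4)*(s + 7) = s^2 + 11*s + 28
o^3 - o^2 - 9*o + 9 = (o - 3)*(o - 1)*(o + 3)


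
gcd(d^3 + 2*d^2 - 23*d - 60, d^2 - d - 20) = d^2 - d - 20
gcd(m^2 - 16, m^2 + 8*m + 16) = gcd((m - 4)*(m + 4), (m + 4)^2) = m + 4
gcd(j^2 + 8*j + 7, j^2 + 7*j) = j + 7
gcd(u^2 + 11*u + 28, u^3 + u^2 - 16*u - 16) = u + 4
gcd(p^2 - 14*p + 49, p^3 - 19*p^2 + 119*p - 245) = p^2 - 14*p + 49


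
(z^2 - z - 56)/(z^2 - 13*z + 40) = (z + 7)/(z - 5)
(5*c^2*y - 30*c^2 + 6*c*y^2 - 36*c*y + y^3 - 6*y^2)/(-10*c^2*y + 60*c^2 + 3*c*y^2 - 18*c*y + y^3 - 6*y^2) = (c + y)/(-2*c + y)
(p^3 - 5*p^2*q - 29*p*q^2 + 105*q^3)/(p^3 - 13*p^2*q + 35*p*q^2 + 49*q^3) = (p^2 + 2*p*q - 15*q^2)/(p^2 - 6*p*q - 7*q^2)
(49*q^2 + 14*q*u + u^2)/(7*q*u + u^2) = (7*q + u)/u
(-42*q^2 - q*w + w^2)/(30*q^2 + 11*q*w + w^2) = (-7*q + w)/(5*q + w)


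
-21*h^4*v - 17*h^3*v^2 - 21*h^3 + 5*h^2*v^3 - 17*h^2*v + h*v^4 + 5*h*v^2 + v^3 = (-3*h + v)*(h + v)*(7*h + v)*(h*v + 1)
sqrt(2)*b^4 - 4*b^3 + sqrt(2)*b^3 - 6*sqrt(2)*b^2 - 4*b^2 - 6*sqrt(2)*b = b*(b - 3*sqrt(2))*(b + sqrt(2))*(sqrt(2)*b + sqrt(2))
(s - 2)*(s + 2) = s^2 - 4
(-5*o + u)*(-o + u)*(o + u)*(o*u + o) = 5*o^4*u + 5*o^4 - o^3*u^2 - o^3*u - 5*o^2*u^3 - 5*o^2*u^2 + o*u^4 + o*u^3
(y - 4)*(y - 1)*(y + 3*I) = y^3 - 5*y^2 + 3*I*y^2 + 4*y - 15*I*y + 12*I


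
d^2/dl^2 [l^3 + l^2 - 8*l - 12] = 6*l + 2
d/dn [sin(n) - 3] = cos(n)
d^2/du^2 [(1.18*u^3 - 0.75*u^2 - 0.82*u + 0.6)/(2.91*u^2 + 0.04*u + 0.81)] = (-1.4210854715202e-14*u^5 - 19.272064*u^3 + 41.321502*u^2 + 16.66116*u - 3.757614)/(24.642171*u^6 + 1.016172*u^5 + 20.591451*u^4 + 0.565768*u^3 + 5.731641*u^2 + 0.078732*u + 0.531441)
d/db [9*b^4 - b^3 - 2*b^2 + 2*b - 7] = 36*b^3 - 3*b^2 - 4*b + 2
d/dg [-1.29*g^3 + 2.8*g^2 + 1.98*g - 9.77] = -3.87*g^2 + 5.6*g + 1.98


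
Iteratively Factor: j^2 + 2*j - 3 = (j - 1)*(j + 3)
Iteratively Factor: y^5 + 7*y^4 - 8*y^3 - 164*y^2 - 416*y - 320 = (y + 2)*(y^4 + 5*y^3 - 18*y^2 - 128*y - 160) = (y - 5)*(y + 2)*(y^3 + 10*y^2 + 32*y + 32) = (y - 5)*(y + 2)^2*(y^2 + 8*y + 16) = (y - 5)*(y + 2)^2*(y + 4)*(y + 4)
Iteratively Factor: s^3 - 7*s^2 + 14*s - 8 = (s - 2)*(s^2 - 5*s + 4) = (s - 2)*(s - 1)*(s - 4)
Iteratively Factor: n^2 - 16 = (n + 4)*(n - 4)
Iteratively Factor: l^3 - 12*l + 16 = (l - 2)*(l^2 + 2*l - 8) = (l - 2)^2*(l + 4)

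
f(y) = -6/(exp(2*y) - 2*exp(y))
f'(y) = -6*(-2*exp(2*y) + 2*exp(y))/(exp(2*y) - 2*exp(y))^2 = (12*exp(y) - 12)*exp(-y)/(exp(y) - 2)^2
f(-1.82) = 20.15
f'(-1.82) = -18.37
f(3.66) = -0.00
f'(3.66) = 0.01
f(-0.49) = 7.06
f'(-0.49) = -3.94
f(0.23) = 6.43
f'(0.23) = 4.49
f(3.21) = -0.01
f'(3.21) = 0.02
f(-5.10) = 493.57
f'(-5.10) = -492.06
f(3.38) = -0.01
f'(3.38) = 0.02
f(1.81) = -0.24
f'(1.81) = 0.59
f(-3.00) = 61.79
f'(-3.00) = -60.22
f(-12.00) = 488265.87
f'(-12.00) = -488264.37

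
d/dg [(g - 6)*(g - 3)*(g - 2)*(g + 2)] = 4*g^3 - 27*g^2 + 28*g + 36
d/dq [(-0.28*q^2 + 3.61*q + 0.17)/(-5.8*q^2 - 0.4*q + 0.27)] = (21.05*q^2 + 1.8208*q + 1.0427)/(33.64*q^4 + 4.64*q^3 - 2.972*q^2 - 0.216*q + 0.0729)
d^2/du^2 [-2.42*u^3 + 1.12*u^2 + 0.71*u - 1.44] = 2.24 - 14.52*u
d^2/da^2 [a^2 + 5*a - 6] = 2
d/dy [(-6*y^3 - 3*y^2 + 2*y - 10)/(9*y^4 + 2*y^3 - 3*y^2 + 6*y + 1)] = 2*(27*y^6 + 27*y^5 - 15*y^4 + 140*y^3 + 15*y^2 - 33*y + 31)/(81*y^8 + 36*y^7 - 50*y^6 + 96*y^5 + 51*y^4 - 32*y^3 + 30*y^2 + 12*y + 1)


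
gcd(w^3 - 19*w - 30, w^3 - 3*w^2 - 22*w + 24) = 1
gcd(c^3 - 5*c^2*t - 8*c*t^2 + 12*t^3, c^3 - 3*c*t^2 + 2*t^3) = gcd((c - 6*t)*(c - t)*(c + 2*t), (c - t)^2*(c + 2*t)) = -c^2 - c*t + 2*t^2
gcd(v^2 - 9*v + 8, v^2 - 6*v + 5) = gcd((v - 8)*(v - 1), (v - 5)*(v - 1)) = v - 1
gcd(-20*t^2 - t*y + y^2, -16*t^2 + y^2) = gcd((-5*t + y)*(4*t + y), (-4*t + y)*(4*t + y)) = 4*t + y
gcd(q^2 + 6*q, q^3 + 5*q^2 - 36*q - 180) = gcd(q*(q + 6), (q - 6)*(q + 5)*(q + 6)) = q + 6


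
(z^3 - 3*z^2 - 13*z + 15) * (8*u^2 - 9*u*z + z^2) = 8*u^2*z^3 - 24*u^2*z^2 - 104*u^2*z + 120*u^2 - 9*u*z^4 + 27*u*z^3 + 117*u*z^2 - 135*u*z + z^5 - 3*z^4 - 13*z^3 + 15*z^2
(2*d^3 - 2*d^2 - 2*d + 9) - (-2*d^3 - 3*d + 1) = 4*d^3 - 2*d^2 + d + 8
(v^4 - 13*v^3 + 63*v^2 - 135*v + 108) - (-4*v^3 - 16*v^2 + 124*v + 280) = v^4 - 9*v^3 + 79*v^2 - 259*v - 172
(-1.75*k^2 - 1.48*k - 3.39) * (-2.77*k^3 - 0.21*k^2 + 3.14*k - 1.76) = 4.8475*k^5 + 4.4671*k^4 + 4.2061*k^3 - 0.8553*k^2 - 8.0398*k + 5.9664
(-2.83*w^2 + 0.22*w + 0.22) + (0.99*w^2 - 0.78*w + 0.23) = -1.84*w^2 - 0.56*w + 0.45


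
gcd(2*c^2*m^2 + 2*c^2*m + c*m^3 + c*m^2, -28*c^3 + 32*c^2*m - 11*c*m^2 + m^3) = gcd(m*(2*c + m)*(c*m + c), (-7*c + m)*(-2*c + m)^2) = 1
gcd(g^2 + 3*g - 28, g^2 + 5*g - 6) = 1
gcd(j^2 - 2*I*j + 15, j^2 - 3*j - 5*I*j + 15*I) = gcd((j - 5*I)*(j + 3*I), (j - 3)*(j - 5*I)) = j - 5*I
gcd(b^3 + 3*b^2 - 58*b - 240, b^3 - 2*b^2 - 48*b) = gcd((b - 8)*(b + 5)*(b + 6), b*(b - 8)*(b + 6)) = b^2 - 2*b - 48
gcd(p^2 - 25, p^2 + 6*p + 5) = p + 5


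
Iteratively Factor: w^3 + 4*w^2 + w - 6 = (w + 2)*(w^2 + 2*w - 3) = (w + 2)*(w + 3)*(w - 1)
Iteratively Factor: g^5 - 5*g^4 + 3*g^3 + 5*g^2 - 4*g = (g - 1)*(g^4 - 4*g^3 - g^2 + 4*g) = (g - 1)*(g + 1)*(g^3 - 5*g^2 + 4*g) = g*(g - 1)*(g + 1)*(g^2 - 5*g + 4) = g*(g - 1)^2*(g + 1)*(g - 4)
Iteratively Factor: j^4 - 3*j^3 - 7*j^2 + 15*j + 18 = (j + 2)*(j^3 - 5*j^2 + 3*j + 9) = (j - 3)*(j + 2)*(j^2 - 2*j - 3) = (j - 3)^2*(j + 2)*(j + 1)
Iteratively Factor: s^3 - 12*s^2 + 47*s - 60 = (s - 3)*(s^2 - 9*s + 20) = (s - 5)*(s - 3)*(s - 4)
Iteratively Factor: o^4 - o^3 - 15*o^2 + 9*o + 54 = (o - 3)*(o^3 + 2*o^2 - 9*o - 18) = (o - 3)*(o + 3)*(o^2 - o - 6) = (o - 3)*(o + 2)*(o + 3)*(o - 3)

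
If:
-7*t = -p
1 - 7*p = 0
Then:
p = 1/7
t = 1/49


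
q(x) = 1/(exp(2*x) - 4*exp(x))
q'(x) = (-2*exp(2*x) + 4*exp(x))/(exp(2*x) - 4*exp(x))^2 = 2*(2 - exp(x))*exp(-x)/(exp(x) - 4)^2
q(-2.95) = -4.84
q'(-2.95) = 4.78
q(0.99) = -0.28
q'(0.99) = -0.30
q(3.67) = 0.00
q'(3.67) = -0.00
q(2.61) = 0.01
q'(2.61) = -0.02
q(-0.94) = -0.71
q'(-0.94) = 0.63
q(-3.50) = -8.34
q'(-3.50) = 8.28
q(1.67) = 0.14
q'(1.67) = -0.72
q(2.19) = 0.02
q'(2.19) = -0.06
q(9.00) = 0.00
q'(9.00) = 0.00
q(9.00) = 0.00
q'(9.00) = 0.00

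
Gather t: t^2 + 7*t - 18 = t^2 + 7*t - 18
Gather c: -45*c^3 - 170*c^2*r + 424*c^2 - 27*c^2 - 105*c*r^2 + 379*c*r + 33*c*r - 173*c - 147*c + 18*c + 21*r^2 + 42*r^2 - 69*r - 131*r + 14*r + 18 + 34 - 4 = -45*c^3 + c^2*(397 - 170*r) + c*(-105*r^2 + 412*r - 302) + 63*r^2 - 186*r + 48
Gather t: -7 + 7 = 0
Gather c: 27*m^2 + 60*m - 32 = 27*m^2 + 60*m - 32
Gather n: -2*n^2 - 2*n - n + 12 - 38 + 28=-2*n^2 - 3*n + 2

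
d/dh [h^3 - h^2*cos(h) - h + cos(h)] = h^2*sin(h) + 3*h^2 - 2*h*cos(h) - sin(h) - 1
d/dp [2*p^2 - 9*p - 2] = 4*p - 9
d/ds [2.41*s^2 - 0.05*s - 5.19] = 4.82*s - 0.05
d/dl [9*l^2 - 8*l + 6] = 18*l - 8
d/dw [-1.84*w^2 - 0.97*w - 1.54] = -3.68*w - 0.97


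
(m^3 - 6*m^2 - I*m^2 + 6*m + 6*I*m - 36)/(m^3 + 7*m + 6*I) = (m - 6)/(m + I)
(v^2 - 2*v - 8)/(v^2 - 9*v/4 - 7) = 4*(v + 2)/(4*v + 7)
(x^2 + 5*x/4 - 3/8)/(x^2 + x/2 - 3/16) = 2*(2*x + 3)/(4*x + 3)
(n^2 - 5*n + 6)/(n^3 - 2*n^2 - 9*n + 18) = 1/(n + 3)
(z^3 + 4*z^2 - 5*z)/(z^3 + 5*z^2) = (z - 1)/z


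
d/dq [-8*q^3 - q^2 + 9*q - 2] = -24*q^2 - 2*q + 9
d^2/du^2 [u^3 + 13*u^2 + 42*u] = 6*u + 26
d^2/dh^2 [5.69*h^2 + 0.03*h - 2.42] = 11.3800000000000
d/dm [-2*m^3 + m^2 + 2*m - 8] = -6*m^2 + 2*m + 2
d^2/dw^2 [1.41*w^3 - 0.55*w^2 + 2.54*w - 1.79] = 8.46*w - 1.1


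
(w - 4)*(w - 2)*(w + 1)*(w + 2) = w^4 - 3*w^3 - 8*w^2 + 12*w + 16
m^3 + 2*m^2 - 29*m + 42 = (m - 3)*(m - 2)*(m + 7)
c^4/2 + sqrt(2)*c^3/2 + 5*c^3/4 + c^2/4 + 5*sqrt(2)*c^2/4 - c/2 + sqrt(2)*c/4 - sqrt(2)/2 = (c/2 + 1/2)*(c - 1/2)*(c + 2)*(c + sqrt(2))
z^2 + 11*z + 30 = (z + 5)*(z + 6)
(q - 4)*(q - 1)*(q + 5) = q^3 - 21*q + 20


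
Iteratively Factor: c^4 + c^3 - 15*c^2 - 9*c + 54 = (c + 3)*(c^3 - 2*c^2 - 9*c + 18) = (c - 3)*(c + 3)*(c^2 + c - 6) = (c - 3)*(c + 3)^2*(c - 2)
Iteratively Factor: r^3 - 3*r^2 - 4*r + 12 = (r - 3)*(r^2 - 4) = (r - 3)*(r - 2)*(r + 2)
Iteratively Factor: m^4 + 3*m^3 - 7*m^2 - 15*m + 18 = (m - 2)*(m^3 + 5*m^2 + 3*m - 9) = (m - 2)*(m - 1)*(m^2 + 6*m + 9) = (m - 2)*(m - 1)*(m + 3)*(m + 3)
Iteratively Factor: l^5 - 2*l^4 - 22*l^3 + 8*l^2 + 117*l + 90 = (l - 5)*(l^4 + 3*l^3 - 7*l^2 - 27*l - 18) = (l - 5)*(l - 3)*(l^3 + 6*l^2 + 11*l + 6) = (l - 5)*(l - 3)*(l + 3)*(l^2 + 3*l + 2) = (l - 5)*(l - 3)*(l + 2)*(l + 3)*(l + 1)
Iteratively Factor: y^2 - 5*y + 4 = (y - 4)*(y - 1)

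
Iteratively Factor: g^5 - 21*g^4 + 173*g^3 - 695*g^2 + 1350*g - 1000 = (g - 5)*(g^4 - 16*g^3 + 93*g^2 - 230*g + 200) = (g - 5)^2*(g^3 - 11*g^2 + 38*g - 40) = (g - 5)^2*(g - 4)*(g^2 - 7*g + 10) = (g - 5)^2*(g - 4)*(g - 2)*(g - 5)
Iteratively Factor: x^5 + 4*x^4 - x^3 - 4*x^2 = (x - 1)*(x^4 + 5*x^3 + 4*x^2) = (x - 1)*(x + 4)*(x^3 + x^2) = x*(x - 1)*(x + 4)*(x^2 + x) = x^2*(x - 1)*(x + 4)*(x + 1)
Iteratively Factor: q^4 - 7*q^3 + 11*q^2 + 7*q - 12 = (q - 4)*(q^3 - 3*q^2 - q + 3) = (q - 4)*(q - 1)*(q^2 - 2*q - 3) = (q - 4)*(q - 3)*(q - 1)*(q + 1)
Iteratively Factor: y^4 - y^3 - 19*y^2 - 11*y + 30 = (y - 5)*(y^3 + 4*y^2 + y - 6) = (y - 5)*(y + 2)*(y^2 + 2*y - 3) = (y - 5)*(y - 1)*(y + 2)*(y + 3)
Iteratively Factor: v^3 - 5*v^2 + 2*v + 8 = (v + 1)*(v^2 - 6*v + 8) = (v - 2)*(v + 1)*(v - 4)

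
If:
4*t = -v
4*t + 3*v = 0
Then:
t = 0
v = 0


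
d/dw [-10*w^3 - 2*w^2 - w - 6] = -30*w^2 - 4*w - 1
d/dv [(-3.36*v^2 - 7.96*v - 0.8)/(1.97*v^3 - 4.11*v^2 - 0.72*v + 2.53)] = (6.6192*v^4 + 31.3624*v^3 - 25.5684*v^2 - 23.5776*v - 20.7148)/(3.8809*v^6 - 16.1934*v^5 + 14.0553*v^4 + 15.8866*v^3 - 20.2782*v^2 - 3.6432*v + 6.4009)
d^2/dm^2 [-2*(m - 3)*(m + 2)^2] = -12*m - 4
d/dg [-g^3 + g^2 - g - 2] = -3*g^2 + 2*g - 1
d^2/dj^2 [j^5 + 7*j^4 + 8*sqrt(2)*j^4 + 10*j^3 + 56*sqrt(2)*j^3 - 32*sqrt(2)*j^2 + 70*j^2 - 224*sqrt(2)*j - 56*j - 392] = 20*j^3 + 84*j^2 + 96*sqrt(2)*j^2 + 60*j + 336*sqrt(2)*j - 64*sqrt(2) + 140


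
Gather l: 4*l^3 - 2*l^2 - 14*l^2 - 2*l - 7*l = 4*l^3 - 16*l^2 - 9*l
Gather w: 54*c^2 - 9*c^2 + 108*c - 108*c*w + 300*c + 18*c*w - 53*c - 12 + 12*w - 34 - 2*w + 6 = 45*c^2 + 355*c + w*(10 - 90*c) - 40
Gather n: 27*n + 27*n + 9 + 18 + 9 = 54*n + 36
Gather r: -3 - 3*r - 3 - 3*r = -6*r - 6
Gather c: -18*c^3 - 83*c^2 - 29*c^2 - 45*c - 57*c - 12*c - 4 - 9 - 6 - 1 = -18*c^3 - 112*c^2 - 114*c - 20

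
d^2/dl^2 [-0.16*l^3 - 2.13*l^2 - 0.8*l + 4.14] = -0.96*l - 4.26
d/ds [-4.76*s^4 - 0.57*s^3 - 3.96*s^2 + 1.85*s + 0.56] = -19.04*s^3 - 1.71*s^2 - 7.92*s + 1.85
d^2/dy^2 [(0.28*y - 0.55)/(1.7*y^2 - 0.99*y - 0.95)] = ((2.4244 - 2.856*y)*(-1.7*y^2 + 0.99*y + 0.95) - (0.28*y - 0.55)*(3.4*y - 0.99)*(6.8*y - 1.98))/(-1.7*y^2 + 0.99*y + 0.95)^3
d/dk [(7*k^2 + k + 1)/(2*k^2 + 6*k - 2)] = 2*(5*k^2 - 4*k - 1)/(k^4 + 6*k^3 + 7*k^2 - 6*k + 1)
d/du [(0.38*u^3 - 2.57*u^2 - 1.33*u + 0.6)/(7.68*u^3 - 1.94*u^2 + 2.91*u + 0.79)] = (19.0004*u^4 + 22.6404*u^3 - 22.9823*u^2 - 1.7326*u - 2.7967)/(58.9824*u^6 - 29.7984*u^5 + 48.4612*u^4 + 0.843599999999999*u^3 + 5.4029*u^2 + 4.5978*u + 0.6241)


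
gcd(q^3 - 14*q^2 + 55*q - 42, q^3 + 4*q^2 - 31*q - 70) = 1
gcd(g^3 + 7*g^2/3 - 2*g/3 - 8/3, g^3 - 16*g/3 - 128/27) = g + 4/3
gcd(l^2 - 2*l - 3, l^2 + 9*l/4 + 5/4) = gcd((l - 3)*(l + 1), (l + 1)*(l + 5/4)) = l + 1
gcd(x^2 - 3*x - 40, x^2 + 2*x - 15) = x + 5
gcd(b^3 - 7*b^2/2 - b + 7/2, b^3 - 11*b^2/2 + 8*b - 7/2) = b^2 - 9*b/2 + 7/2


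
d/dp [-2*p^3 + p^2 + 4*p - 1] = -6*p^2 + 2*p + 4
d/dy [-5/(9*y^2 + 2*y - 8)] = 10*(9*y + 1)/(9*y^2 + 2*y - 8)^2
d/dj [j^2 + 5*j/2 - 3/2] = 2*j + 5/2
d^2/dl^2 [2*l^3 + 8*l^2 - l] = 12*l + 16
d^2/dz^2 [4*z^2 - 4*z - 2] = 8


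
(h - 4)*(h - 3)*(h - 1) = h^3 - 8*h^2 + 19*h - 12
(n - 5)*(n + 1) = n^2 - 4*n - 5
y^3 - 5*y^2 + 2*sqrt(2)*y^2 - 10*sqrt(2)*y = y*(y - 5)*(y + 2*sqrt(2))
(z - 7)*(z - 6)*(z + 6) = z^3 - 7*z^2 - 36*z + 252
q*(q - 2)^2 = q^3 - 4*q^2 + 4*q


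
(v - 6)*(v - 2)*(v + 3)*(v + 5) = v^4 - 37*v^2 - 24*v + 180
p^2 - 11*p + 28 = (p - 7)*(p - 4)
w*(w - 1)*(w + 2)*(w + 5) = w^4 + 6*w^3 + 3*w^2 - 10*w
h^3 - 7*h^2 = h^2*(h - 7)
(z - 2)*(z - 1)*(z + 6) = z^3 + 3*z^2 - 16*z + 12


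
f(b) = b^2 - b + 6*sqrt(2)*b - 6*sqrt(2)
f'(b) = 2*b - 1 + 6*sqrt(2)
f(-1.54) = -17.64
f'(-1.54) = 4.41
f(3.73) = 33.35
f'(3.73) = 14.95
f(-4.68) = -21.61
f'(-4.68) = -1.87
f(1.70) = 7.13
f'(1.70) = 10.89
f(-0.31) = -10.71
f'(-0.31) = 6.87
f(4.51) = 45.61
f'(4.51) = 16.51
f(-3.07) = -22.04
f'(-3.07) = 1.35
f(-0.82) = -13.95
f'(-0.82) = 5.85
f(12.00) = 225.34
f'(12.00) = 31.49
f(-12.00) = 45.69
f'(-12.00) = -16.51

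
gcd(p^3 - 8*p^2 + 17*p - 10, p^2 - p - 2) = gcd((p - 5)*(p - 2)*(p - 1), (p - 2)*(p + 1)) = p - 2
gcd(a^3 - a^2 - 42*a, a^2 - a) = a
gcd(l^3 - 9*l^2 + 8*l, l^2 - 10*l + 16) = l - 8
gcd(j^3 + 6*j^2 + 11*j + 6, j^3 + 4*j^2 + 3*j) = j^2 + 4*j + 3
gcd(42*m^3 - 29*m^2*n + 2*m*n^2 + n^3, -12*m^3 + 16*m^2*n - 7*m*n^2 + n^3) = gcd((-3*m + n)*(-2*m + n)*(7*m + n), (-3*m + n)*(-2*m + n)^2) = 6*m^2 - 5*m*n + n^2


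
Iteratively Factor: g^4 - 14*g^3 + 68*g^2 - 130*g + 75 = (g - 5)*(g^3 - 9*g^2 + 23*g - 15) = (g - 5)*(g - 3)*(g^2 - 6*g + 5) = (g - 5)^2*(g - 3)*(g - 1)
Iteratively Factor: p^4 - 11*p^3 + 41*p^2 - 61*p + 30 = (p - 3)*(p^3 - 8*p^2 + 17*p - 10) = (p - 5)*(p - 3)*(p^2 - 3*p + 2) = (p - 5)*(p - 3)*(p - 1)*(p - 2)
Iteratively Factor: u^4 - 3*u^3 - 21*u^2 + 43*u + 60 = (u + 1)*(u^3 - 4*u^2 - 17*u + 60) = (u - 3)*(u + 1)*(u^2 - u - 20) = (u - 3)*(u + 1)*(u + 4)*(u - 5)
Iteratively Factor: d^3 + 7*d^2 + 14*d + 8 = (d + 4)*(d^2 + 3*d + 2) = (d + 1)*(d + 4)*(d + 2)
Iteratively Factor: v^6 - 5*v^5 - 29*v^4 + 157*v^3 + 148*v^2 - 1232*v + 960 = (v + 4)*(v^5 - 9*v^4 + 7*v^3 + 129*v^2 - 368*v + 240) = (v - 1)*(v + 4)*(v^4 - 8*v^3 - v^2 + 128*v - 240) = (v - 3)*(v - 1)*(v + 4)*(v^3 - 5*v^2 - 16*v + 80) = (v - 5)*(v - 3)*(v - 1)*(v + 4)*(v^2 - 16) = (v - 5)*(v - 4)*(v - 3)*(v - 1)*(v + 4)*(v + 4)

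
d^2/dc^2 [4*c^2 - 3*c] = 8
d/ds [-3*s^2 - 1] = -6*s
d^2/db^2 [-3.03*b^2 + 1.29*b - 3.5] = -6.06000000000000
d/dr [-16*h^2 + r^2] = 2*r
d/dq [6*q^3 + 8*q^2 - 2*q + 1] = 18*q^2 + 16*q - 2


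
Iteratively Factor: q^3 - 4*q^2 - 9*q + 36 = (q + 3)*(q^2 - 7*q + 12) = (q - 3)*(q + 3)*(q - 4)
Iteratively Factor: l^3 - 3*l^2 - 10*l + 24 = (l + 3)*(l^2 - 6*l + 8) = (l - 4)*(l + 3)*(l - 2)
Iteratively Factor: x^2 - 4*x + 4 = (x - 2)*(x - 2)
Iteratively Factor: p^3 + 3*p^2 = (p)*(p^2 + 3*p) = p*(p + 3)*(p)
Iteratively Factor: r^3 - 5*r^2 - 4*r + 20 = (r - 2)*(r^2 - 3*r - 10) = (r - 2)*(r + 2)*(r - 5)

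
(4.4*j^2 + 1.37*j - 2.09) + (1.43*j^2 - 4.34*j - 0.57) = 5.83*j^2 - 2.97*j - 2.66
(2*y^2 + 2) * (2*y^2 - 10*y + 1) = 4*y^4 - 20*y^3 + 6*y^2 - 20*y + 2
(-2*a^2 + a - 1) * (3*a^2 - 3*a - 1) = -6*a^4 + 9*a^3 - 4*a^2 + 2*a + 1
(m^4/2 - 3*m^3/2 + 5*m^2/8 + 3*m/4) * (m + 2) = m^5/2 - m^4/2 - 19*m^3/8 + 2*m^2 + 3*m/2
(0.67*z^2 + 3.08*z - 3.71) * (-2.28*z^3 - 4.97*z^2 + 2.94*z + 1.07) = -1.5276*z^5 - 10.3523*z^4 - 4.879*z^3 + 28.2108*z^2 - 7.6118*z - 3.9697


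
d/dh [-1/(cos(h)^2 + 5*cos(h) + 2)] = -(2*cos(h) + 5)*sin(h)/(cos(h)^2 + 5*cos(h) + 2)^2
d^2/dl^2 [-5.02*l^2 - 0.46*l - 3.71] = -10.0400000000000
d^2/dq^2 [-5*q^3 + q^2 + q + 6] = 2 - 30*q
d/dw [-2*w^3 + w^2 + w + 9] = -6*w^2 + 2*w + 1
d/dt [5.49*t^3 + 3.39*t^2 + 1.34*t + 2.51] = 16.47*t^2 + 6.78*t + 1.34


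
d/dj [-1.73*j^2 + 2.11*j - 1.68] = 2.11 - 3.46*j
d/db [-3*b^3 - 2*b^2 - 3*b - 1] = -9*b^2 - 4*b - 3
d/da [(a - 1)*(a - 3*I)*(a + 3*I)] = 3*a^2 - 2*a + 9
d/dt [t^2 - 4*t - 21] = 2*t - 4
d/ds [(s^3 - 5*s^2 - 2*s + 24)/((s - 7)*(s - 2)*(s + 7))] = (3*s^4 - 94*s^3 + 463*s^2 - 884*s + 980)/(s^6 - 4*s^5 - 94*s^4 + 392*s^3 + 2009*s^2 - 9604*s + 9604)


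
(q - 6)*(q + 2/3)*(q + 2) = q^3 - 10*q^2/3 - 44*q/3 - 8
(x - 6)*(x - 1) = x^2 - 7*x + 6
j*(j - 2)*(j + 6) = j^3 + 4*j^2 - 12*j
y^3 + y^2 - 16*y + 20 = (y - 2)^2*(y + 5)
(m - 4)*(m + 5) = m^2 + m - 20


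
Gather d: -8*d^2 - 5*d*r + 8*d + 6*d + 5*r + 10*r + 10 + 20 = -8*d^2 + d*(14 - 5*r) + 15*r + 30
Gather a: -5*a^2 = -5*a^2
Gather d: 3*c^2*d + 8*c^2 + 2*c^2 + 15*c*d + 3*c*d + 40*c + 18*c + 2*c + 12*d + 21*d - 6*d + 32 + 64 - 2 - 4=10*c^2 + 60*c + d*(3*c^2 + 18*c + 27) + 90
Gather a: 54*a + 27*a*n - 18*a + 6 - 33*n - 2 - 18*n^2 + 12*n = a*(27*n + 36) - 18*n^2 - 21*n + 4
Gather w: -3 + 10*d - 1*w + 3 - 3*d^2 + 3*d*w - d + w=-3*d^2 + 3*d*w + 9*d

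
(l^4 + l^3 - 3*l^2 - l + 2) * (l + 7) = l^5 + 8*l^4 + 4*l^3 - 22*l^2 - 5*l + 14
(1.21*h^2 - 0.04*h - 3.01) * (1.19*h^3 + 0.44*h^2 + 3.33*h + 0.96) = 1.4399*h^5 + 0.4848*h^4 + 0.4298*h^3 - 0.296*h^2 - 10.0617*h - 2.8896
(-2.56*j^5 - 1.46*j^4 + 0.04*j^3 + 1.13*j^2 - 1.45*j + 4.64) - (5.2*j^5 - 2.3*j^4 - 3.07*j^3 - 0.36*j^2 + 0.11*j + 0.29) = -7.76*j^5 + 0.84*j^4 + 3.11*j^3 + 1.49*j^2 - 1.56*j + 4.35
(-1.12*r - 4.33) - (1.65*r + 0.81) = -2.77*r - 5.14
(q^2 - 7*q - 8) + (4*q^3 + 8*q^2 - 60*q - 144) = 4*q^3 + 9*q^2 - 67*q - 152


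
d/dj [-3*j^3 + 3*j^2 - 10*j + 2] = -9*j^2 + 6*j - 10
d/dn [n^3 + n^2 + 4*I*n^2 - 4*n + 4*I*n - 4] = 3*n^2 + n*(2 + 8*I) - 4 + 4*I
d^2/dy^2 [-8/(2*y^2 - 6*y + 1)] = 32*(2*y^2 - 6*y - 2*(2*y - 3)^2 + 1)/(2*y^2 - 6*y + 1)^3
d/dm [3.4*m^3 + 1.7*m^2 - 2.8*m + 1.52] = 10.2*m^2 + 3.4*m - 2.8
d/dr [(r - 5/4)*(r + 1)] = 2*r - 1/4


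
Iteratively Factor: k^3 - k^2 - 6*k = (k - 3)*(k^2 + 2*k) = (k - 3)*(k + 2)*(k)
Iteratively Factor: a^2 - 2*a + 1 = (a - 1)*(a - 1)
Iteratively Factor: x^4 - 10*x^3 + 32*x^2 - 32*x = (x - 2)*(x^3 - 8*x^2 + 16*x) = (x - 4)*(x - 2)*(x^2 - 4*x) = (x - 4)^2*(x - 2)*(x)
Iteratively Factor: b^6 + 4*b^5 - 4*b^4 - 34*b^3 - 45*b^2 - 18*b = (b + 2)*(b^5 + 2*b^4 - 8*b^3 - 18*b^2 - 9*b) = (b + 2)*(b + 3)*(b^4 - b^3 - 5*b^2 - 3*b) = (b - 3)*(b + 2)*(b + 3)*(b^3 + 2*b^2 + b) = b*(b - 3)*(b + 2)*(b + 3)*(b^2 + 2*b + 1) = b*(b - 3)*(b + 1)*(b + 2)*(b + 3)*(b + 1)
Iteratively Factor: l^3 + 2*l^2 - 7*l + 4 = (l - 1)*(l^2 + 3*l - 4) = (l - 1)*(l + 4)*(l - 1)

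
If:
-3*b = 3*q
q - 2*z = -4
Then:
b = 4 - 2*z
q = 2*z - 4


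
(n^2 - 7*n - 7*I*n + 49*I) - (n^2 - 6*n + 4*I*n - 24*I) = -n - 11*I*n + 73*I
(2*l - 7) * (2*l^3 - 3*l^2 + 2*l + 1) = 4*l^4 - 20*l^3 + 25*l^2 - 12*l - 7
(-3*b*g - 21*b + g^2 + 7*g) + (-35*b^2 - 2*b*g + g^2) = -35*b^2 - 5*b*g - 21*b + 2*g^2 + 7*g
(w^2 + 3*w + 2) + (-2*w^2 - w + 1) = -w^2 + 2*w + 3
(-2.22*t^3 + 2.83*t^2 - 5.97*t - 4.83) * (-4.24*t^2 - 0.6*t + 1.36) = 9.4128*t^5 - 10.6672*t^4 + 20.5956*t^3 + 27.91*t^2 - 5.2212*t - 6.5688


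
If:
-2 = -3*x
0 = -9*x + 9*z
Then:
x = 2/3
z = 2/3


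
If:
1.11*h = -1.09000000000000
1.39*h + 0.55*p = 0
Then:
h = -0.98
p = 2.48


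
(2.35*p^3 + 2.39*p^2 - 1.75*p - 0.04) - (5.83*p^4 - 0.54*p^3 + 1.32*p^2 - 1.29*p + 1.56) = -5.83*p^4 + 2.89*p^3 + 1.07*p^2 - 0.46*p - 1.6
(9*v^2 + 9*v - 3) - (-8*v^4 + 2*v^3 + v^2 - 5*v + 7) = 8*v^4 - 2*v^3 + 8*v^2 + 14*v - 10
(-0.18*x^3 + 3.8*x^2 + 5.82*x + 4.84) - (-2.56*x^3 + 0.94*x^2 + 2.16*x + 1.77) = 2.38*x^3 + 2.86*x^2 + 3.66*x + 3.07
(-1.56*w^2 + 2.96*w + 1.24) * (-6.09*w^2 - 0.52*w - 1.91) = 9.5004*w^4 - 17.2152*w^3 - 6.1112*w^2 - 6.2984*w - 2.3684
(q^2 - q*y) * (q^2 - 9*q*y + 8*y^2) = q^4 - 10*q^3*y + 17*q^2*y^2 - 8*q*y^3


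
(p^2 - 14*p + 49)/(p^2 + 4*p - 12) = (p^2 - 14*p + 49)/(p^2 + 4*p - 12)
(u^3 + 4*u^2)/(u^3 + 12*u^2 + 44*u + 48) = u^2/(u^2 + 8*u + 12)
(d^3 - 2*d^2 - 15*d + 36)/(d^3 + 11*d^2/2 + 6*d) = 2*(d^2 - 6*d + 9)/(d*(2*d + 3))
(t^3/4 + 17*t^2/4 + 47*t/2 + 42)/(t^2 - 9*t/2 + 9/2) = (t^3 + 17*t^2 + 94*t + 168)/(2*(2*t^2 - 9*t + 9))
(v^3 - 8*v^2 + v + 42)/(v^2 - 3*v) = v - 5 - 14/v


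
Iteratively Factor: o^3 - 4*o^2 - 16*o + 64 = (o - 4)*(o^2 - 16) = (o - 4)^2*(o + 4)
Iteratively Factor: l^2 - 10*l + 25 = (l - 5)*(l - 5)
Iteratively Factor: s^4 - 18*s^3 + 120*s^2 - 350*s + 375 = (s - 5)*(s^3 - 13*s^2 + 55*s - 75) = (s - 5)^2*(s^2 - 8*s + 15) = (s - 5)^3*(s - 3)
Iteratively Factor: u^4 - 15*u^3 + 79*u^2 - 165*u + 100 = (u - 1)*(u^3 - 14*u^2 + 65*u - 100) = (u - 5)*(u - 1)*(u^2 - 9*u + 20) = (u - 5)^2*(u - 1)*(u - 4)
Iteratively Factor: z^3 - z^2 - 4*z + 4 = (z - 1)*(z^2 - 4) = (z - 2)*(z - 1)*(z + 2)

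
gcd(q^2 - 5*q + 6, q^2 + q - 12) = q - 3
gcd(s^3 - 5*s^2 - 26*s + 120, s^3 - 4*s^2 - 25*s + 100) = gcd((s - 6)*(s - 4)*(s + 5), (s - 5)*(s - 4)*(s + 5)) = s^2 + s - 20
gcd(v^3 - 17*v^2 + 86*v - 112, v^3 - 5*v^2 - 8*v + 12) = 1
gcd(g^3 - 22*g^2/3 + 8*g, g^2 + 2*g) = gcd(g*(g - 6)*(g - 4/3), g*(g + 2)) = g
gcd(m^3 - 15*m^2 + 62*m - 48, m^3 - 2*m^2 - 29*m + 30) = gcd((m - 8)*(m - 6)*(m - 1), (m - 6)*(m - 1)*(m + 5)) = m^2 - 7*m + 6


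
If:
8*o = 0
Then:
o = 0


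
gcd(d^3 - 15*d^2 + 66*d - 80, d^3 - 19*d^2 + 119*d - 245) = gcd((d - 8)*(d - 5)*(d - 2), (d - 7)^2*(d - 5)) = d - 5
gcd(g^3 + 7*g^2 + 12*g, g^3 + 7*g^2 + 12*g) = g^3 + 7*g^2 + 12*g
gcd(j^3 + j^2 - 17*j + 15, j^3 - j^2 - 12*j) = 1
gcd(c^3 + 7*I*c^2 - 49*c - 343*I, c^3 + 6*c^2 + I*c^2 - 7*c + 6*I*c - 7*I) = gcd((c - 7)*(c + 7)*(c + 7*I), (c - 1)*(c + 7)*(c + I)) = c + 7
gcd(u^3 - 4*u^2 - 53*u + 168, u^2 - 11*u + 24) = u^2 - 11*u + 24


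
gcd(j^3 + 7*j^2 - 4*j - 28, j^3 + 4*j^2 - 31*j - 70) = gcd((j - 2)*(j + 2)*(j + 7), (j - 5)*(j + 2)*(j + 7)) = j^2 + 9*j + 14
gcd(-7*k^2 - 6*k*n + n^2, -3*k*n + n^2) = 1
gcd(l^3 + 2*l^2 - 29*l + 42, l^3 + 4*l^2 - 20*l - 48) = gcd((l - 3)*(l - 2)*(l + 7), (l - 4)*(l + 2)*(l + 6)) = 1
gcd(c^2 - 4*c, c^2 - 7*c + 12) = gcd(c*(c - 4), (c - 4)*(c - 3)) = c - 4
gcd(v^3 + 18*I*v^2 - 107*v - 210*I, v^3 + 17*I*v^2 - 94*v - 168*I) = v^2 + 13*I*v - 42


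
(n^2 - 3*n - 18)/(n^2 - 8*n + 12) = (n + 3)/(n - 2)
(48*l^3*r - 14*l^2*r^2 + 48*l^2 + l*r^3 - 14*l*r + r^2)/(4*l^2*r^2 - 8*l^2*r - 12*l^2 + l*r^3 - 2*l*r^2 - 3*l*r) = (-48*l^3*r + 14*l^2*r^2 - 48*l^2 - l*r^3 + 14*l*r - r^2)/(l*(-4*l*r^2 + 8*l*r + 12*l - r^3 + 2*r^2 + 3*r))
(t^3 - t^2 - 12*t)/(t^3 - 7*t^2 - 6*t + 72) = t/(t - 6)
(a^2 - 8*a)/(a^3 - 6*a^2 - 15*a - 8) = a/(a^2 + 2*a + 1)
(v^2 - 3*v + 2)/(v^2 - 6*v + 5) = (v - 2)/(v - 5)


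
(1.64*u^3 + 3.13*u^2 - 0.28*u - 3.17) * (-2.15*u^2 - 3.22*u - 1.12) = -3.526*u^5 - 12.0103*u^4 - 11.3134*u^3 + 4.2115*u^2 + 10.521*u + 3.5504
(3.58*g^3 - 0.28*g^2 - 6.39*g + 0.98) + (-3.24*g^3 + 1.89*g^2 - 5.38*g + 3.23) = 0.34*g^3 + 1.61*g^2 - 11.77*g + 4.21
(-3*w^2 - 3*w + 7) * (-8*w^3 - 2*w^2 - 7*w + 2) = 24*w^5 + 30*w^4 - 29*w^3 + w^2 - 55*w + 14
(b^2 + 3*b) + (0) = b^2 + 3*b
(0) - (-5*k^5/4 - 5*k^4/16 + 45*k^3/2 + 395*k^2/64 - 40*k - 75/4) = 5*k^5/4 + 5*k^4/16 - 45*k^3/2 - 395*k^2/64 + 40*k + 75/4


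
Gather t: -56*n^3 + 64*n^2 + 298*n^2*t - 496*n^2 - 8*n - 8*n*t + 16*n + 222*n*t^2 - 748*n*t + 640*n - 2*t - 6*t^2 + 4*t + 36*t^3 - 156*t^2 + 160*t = -56*n^3 - 432*n^2 + 648*n + 36*t^3 + t^2*(222*n - 162) + t*(298*n^2 - 756*n + 162)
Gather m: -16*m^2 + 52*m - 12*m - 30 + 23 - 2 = -16*m^2 + 40*m - 9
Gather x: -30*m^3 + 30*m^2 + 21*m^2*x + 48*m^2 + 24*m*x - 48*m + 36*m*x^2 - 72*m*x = -30*m^3 + 78*m^2 + 36*m*x^2 - 48*m + x*(21*m^2 - 48*m)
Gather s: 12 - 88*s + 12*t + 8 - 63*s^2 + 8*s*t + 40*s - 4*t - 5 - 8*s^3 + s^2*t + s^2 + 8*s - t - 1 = -8*s^3 + s^2*(t - 62) + s*(8*t - 40) + 7*t + 14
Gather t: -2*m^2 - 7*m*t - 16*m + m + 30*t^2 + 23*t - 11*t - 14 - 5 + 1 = -2*m^2 - 15*m + 30*t^2 + t*(12 - 7*m) - 18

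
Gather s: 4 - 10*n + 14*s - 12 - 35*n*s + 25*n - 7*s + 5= 15*n + s*(7 - 35*n) - 3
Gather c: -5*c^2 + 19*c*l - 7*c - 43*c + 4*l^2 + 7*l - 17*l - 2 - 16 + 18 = -5*c^2 + c*(19*l - 50) + 4*l^2 - 10*l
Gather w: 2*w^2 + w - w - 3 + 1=2*w^2 - 2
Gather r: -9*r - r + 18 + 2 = 20 - 10*r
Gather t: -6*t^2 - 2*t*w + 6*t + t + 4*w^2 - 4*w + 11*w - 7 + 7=-6*t^2 + t*(7 - 2*w) + 4*w^2 + 7*w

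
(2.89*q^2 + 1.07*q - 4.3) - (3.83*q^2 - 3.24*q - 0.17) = -0.94*q^2 + 4.31*q - 4.13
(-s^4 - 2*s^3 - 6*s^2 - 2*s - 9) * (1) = -s^4 - 2*s^3 - 6*s^2 - 2*s - 9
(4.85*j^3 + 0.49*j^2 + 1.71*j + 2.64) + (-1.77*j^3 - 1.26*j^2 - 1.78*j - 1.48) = 3.08*j^3 - 0.77*j^2 - 0.0700000000000001*j + 1.16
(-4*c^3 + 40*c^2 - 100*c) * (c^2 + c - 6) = -4*c^5 + 36*c^4 - 36*c^3 - 340*c^2 + 600*c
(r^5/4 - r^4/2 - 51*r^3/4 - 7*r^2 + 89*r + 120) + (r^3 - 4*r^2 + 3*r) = r^5/4 - r^4/2 - 47*r^3/4 - 11*r^2 + 92*r + 120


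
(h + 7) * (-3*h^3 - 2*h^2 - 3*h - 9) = -3*h^4 - 23*h^3 - 17*h^2 - 30*h - 63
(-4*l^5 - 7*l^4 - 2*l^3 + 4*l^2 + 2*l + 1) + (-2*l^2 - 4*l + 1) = -4*l^5 - 7*l^4 - 2*l^3 + 2*l^2 - 2*l + 2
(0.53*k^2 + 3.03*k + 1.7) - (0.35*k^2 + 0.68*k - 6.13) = 0.18*k^2 + 2.35*k + 7.83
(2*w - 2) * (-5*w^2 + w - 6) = -10*w^3 + 12*w^2 - 14*w + 12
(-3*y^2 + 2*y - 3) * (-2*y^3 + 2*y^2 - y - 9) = 6*y^5 - 10*y^4 + 13*y^3 + 19*y^2 - 15*y + 27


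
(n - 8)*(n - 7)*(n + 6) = n^3 - 9*n^2 - 34*n + 336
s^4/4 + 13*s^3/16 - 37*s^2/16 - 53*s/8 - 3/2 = (s/4 + 1/2)*(s - 3)*(s + 1/4)*(s + 4)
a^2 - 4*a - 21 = (a - 7)*(a + 3)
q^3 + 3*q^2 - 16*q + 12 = (q - 2)*(q - 1)*(q + 6)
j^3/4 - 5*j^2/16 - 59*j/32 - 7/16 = (j/4 + 1/2)*(j - 7/2)*(j + 1/4)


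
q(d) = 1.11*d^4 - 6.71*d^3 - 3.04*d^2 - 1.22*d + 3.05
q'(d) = 4.44*d^3 - 20.13*d^2 - 6.08*d - 1.22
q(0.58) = 0.14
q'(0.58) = -10.65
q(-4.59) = 1086.17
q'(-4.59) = -826.77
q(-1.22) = 14.66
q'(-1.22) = -31.83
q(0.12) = 2.85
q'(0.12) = -2.23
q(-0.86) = 6.73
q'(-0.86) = -13.70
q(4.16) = -205.27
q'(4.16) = -55.23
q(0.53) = 0.64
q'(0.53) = -9.44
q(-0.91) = 7.46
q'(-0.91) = -15.70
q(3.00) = -119.23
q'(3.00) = -80.75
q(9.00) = 2136.95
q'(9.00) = 1550.29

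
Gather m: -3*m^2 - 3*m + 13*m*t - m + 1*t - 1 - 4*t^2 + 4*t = -3*m^2 + m*(13*t - 4) - 4*t^2 + 5*t - 1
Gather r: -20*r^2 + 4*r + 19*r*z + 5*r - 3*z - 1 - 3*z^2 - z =-20*r^2 + r*(19*z + 9) - 3*z^2 - 4*z - 1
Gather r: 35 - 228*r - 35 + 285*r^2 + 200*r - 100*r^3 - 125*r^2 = -100*r^3 + 160*r^2 - 28*r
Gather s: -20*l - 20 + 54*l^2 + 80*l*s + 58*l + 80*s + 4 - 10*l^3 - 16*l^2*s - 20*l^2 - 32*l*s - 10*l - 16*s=-10*l^3 + 34*l^2 + 28*l + s*(-16*l^2 + 48*l + 64) - 16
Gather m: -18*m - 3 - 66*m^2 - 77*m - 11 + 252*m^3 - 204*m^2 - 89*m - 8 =252*m^3 - 270*m^2 - 184*m - 22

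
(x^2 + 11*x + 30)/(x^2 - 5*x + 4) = (x^2 + 11*x + 30)/(x^2 - 5*x + 4)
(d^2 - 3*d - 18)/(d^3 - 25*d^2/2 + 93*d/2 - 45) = 2*(d + 3)/(2*d^2 - 13*d + 15)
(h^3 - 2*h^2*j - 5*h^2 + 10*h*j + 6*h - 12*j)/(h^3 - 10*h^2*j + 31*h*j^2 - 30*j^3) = (h^2 - 5*h + 6)/(h^2 - 8*h*j + 15*j^2)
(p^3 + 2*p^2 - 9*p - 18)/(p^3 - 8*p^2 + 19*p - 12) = (p^2 + 5*p + 6)/(p^2 - 5*p + 4)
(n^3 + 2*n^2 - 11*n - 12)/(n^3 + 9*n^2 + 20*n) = (n^2 - 2*n - 3)/(n*(n + 5))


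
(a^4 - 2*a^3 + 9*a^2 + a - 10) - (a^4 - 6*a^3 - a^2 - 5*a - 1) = 4*a^3 + 10*a^2 + 6*a - 9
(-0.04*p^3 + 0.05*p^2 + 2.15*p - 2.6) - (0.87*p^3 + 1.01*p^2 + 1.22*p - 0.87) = -0.91*p^3 - 0.96*p^2 + 0.93*p - 1.73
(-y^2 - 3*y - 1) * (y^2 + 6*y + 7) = -y^4 - 9*y^3 - 26*y^2 - 27*y - 7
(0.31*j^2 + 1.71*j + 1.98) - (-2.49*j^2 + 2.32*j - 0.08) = 2.8*j^2 - 0.61*j + 2.06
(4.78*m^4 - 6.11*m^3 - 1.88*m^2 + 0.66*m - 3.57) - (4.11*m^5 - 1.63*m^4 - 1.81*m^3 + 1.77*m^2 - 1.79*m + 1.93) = -4.11*m^5 + 6.41*m^4 - 4.3*m^3 - 3.65*m^2 + 2.45*m - 5.5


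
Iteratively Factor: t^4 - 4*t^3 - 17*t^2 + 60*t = (t + 4)*(t^3 - 8*t^2 + 15*t) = t*(t + 4)*(t^2 - 8*t + 15) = t*(t - 3)*(t + 4)*(t - 5)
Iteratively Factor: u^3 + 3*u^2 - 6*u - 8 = (u - 2)*(u^2 + 5*u + 4) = (u - 2)*(u + 4)*(u + 1)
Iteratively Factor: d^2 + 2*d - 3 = (d - 1)*(d + 3)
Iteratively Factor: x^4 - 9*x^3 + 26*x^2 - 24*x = (x - 2)*(x^3 - 7*x^2 + 12*x) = (x - 3)*(x - 2)*(x^2 - 4*x) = x*(x - 3)*(x - 2)*(x - 4)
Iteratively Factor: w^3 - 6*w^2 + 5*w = (w - 1)*(w^2 - 5*w) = w*(w - 1)*(w - 5)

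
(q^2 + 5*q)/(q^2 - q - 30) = q/(q - 6)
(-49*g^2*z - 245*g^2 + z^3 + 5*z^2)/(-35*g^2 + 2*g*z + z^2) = (-7*g*z - 35*g + z^2 + 5*z)/(-5*g + z)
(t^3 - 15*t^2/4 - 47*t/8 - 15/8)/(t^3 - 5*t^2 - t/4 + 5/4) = (4*t + 3)/(2*(2*t - 1))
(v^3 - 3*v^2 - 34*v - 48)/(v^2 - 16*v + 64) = (v^2 + 5*v + 6)/(v - 8)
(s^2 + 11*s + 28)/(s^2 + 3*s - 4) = (s + 7)/(s - 1)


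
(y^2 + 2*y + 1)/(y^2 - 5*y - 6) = (y + 1)/(y - 6)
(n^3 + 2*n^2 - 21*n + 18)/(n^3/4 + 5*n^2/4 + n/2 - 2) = 4*(n^2 + 3*n - 18)/(n^2 + 6*n + 8)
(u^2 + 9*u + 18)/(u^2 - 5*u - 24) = (u + 6)/(u - 8)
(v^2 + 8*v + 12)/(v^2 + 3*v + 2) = (v + 6)/(v + 1)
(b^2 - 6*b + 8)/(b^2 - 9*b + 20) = (b - 2)/(b - 5)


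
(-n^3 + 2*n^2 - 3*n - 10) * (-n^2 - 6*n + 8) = n^5 + 4*n^4 - 17*n^3 + 44*n^2 + 36*n - 80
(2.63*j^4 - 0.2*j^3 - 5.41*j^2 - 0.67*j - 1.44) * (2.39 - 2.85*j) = -7.4955*j^5 + 6.8557*j^4 + 14.9405*j^3 - 11.0204*j^2 + 2.5027*j - 3.4416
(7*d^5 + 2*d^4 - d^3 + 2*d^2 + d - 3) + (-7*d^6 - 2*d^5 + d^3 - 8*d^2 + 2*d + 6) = -7*d^6 + 5*d^5 + 2*d^4 - 6*d^2 + 3*d + 3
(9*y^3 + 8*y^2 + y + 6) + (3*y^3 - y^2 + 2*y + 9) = 12*y^3 + 7*y^2 + 3*y + 15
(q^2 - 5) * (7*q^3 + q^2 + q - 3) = 7*q^5 + q^4 - 34*q^3 - 8*q^2 - 5*q + 15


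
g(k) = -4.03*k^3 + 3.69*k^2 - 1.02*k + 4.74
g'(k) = -12.09*k^2 + 7.38*k - 1.02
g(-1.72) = 37.92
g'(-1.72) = -49.48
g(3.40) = -114.47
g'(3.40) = -115.69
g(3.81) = -168.47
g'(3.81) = -148.40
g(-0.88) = 11.24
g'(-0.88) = -16.88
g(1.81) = -8.91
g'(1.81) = -27.27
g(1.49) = -1.92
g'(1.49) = -16.86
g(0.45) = 4.66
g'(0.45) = -0.15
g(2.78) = -56.16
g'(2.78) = -73.94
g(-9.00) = 3250.68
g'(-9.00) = -1046.73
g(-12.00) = 7512.18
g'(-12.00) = -1830.54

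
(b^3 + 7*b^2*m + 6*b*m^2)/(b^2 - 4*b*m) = (b^2 + 7*b*m + 6*m^2)/(b - 4*m)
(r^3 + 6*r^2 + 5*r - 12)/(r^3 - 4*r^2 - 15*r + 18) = (r + 4)/(r - 6)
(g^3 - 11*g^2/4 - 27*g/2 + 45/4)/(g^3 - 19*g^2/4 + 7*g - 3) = (g^2 - 2*g - 15)/(g^2 - 4*g + 4)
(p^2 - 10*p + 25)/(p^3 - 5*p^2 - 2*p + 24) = (p^2 - 10*p + 25)/(p^3 - 5*p^2 - 2*p + 24)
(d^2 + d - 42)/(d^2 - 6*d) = (d + 7)/d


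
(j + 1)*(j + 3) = j^2 + 4*j + 3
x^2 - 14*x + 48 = (x - 8)*(x - 6)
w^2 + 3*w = w*(w + 3)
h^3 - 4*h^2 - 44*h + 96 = (h - 8)*(h - 2)*(h + 6)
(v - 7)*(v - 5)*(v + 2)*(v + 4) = v^4 - 6*v^3 - 29*v^2 + 114*v + 280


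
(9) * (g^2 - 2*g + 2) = 9*g^2 - 18*g + 18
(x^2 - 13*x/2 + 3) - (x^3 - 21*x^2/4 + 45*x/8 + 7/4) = -x^3 + 25*x^2/4 - 97*x/8 + 5/4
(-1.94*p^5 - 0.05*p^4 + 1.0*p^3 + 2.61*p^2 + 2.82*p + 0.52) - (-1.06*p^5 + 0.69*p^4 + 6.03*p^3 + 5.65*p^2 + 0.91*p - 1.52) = -0.88*p^5 - 0.74*p^4 - 5.03*p^3 - 3.04*p^2 + 1.91*p + 2.04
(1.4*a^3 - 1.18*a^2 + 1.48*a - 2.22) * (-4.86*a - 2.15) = -6.804*a^4 + 2.7248*a^3 - 4.6558*a^2 + 7.6072*a + 4.773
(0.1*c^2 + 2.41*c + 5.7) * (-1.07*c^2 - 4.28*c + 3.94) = -0.107*c^4 - 3.0067*c^3 - 16.0198*c^2 - 14.9006*c + 22.458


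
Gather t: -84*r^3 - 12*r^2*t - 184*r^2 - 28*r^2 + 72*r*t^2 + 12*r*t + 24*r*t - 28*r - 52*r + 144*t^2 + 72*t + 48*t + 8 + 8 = -84*r^3 - 212*r^2 - 80*r + t^2*(72*r + 144) + t*(-12*r^2 + 36*r + 120) + 16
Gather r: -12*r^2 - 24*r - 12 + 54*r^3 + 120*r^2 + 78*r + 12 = 54*r^3 + 108*r^2 + 54*r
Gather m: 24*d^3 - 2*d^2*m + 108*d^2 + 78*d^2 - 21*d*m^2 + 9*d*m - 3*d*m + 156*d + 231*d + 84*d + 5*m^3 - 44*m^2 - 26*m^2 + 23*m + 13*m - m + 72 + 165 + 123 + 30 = 24*d^3 + 186*d^2 + 471*d + 5*m^3 + m^2*(-21*d - 70) + m*(-2*d^2 + 6*d + 35) + 390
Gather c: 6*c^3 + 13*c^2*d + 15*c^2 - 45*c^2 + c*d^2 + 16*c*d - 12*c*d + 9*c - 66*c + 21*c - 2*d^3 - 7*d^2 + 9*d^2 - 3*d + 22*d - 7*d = 6*c^3 + c^2*(13*d - 30) + c*(d^2 + 4*d - 36) - 2*d^3 + 2*d^2 + 12*d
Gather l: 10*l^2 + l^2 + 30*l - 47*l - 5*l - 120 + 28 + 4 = 11*l^2 - 22*l - 88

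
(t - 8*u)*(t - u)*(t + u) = t^3 - 8*t^2*u - t*u^2 + 8*u^3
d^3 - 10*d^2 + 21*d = d*(d - 7)*(d - 3)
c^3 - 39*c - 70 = (c - 7)*(c + 2)*(c + 5)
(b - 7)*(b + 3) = b^2 - 4*b - 21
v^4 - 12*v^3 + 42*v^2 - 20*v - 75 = (v - 5)^2*(v - 3)*(v + 1)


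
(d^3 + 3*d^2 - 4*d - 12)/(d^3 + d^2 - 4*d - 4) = (d + 3)/(d + 1)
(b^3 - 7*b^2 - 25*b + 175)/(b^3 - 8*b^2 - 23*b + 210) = (b - 5)/(b - 6)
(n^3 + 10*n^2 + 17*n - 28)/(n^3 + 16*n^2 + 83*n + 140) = (n - 1)/(n + 5)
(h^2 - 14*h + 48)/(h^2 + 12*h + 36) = (h^2 - 14*h + 48)/(h^2 + 12*h + 36)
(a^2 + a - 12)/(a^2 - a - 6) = (a + 4)/(a + 2)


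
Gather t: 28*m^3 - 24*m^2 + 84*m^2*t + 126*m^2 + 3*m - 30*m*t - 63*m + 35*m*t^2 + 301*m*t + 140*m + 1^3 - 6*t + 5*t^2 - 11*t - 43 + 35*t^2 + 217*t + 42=28*m^3 + 102*m^2 + 80*m + t^2*(35*m + 40) + t*(84*m^2 + 271*m + 200)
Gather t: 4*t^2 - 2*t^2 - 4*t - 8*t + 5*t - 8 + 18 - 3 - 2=2*t^2 - 7*t + 5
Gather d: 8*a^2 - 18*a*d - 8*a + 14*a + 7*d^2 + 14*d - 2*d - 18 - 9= 8*a^2 + 6*a + 7*d^2 + d*(12 - 18*a) - 27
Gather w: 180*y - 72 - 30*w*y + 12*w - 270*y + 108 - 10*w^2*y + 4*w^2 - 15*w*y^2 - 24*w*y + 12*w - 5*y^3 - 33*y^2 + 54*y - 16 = w^2*(4 - 10*y) + w*(-15*y^2 - 54*y + 24) - 5*y^3 - 33*y^2 - 36*y + 20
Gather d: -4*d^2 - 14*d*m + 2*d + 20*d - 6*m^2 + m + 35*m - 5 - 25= -4*d^2 + d*(22 - 14*m) - 6*m^2 + 36*m - 30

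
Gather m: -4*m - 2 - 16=-4*m - 18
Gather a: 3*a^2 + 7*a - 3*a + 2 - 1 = 3*a^2 + 4*a + 1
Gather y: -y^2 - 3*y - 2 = -y^2 - 3*y - 2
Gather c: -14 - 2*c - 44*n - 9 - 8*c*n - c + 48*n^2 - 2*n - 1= c*(-8*n - 3) + 48*n^2 - 46*n - 24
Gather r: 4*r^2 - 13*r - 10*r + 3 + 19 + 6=4*r^2 - 23*r + 28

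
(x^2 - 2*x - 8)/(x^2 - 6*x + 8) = (x + 2)/(x - 2)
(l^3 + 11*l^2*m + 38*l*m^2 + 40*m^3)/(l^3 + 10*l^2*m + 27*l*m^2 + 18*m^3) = (l^3 + 11*l^2*m + 38*l*m^2 + 40*m^3)/(l^3 + 10*l^2*m + 27*l*m^2 + 18*m^3)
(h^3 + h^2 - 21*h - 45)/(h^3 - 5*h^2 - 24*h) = (h^2 - 2*h - 15)/(h*(h - 8))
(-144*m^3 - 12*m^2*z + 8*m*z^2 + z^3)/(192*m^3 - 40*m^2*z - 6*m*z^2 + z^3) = (6*m + z)/(-8*m + z)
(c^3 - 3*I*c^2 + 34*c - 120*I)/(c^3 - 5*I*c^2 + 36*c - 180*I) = (c - 4*I)/(c - 6*I)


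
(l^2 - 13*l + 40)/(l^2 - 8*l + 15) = (l - 8)/(l - 3)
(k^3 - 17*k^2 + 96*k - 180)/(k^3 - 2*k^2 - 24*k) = (k^2 - 11*k + 30)/(k*(k + 4))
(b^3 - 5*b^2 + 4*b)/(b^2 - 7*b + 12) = b*(b - 1)/(b - 3)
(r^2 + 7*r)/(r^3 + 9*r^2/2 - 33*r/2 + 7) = 2*r/(2*r^2 - 5*r + 2)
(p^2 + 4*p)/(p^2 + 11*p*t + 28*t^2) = p*(p + 4)/(p^2 + 11*p*t + 28*t^2)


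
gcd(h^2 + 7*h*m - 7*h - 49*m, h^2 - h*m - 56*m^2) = h + 7*m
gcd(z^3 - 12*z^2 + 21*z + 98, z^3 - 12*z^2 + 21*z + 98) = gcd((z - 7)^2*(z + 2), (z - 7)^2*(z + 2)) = z^3 - 12*z^2 + 21*z + 98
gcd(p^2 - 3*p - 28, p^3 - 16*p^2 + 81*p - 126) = p - 7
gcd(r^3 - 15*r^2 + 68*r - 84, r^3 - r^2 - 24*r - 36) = r - 6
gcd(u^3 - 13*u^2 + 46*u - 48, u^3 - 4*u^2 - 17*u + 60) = u - 3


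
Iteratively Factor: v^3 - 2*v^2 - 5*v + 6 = (v - 3)*(v^2 + v - 2) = (v - 3)*(v - 1)*(v + 2)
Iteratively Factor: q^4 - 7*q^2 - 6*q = (q + 1)*(q^3 - q^2 - 6*q) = (q - 3)*(q + 1)*(q^2 + 2*q) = (q - 3)*(q + 1)*(q + 2)*(q)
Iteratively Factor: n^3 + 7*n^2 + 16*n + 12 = (n + 2)*(n^2 + 5*n + 6) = (n + 2)^2*(n + 3)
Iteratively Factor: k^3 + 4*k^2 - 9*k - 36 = (k + 4)*(k^2 - 9) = (k + 3)*(k + 4)*(k - 3)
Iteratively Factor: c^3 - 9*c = (c)*(c^2 - 9) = c*(c - 3)*(c + 3)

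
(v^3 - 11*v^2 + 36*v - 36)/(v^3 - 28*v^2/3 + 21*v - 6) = 3*(v - 2)/(3*v - 1)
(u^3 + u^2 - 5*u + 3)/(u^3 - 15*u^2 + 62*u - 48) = (u^2 + 2*u - 3)/(u^2 - 14*u + 48)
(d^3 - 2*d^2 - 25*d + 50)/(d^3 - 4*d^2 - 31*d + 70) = (d - 5)/(d - 7)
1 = 1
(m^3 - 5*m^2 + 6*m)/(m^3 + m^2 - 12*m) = (m - 2)/(m + 4)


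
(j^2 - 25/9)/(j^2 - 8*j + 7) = (j^2 - 25/9)/(j^2 - 8*j + 7)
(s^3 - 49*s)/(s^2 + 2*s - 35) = s*(s - 7)/(s - 5)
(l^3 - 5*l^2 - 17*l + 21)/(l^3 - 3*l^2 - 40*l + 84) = (l^2 + 2*l - 3)/(l^2 + 4*l - 12)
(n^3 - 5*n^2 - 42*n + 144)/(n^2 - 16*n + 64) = (n^2 + 3*n - 18)/(n - 8)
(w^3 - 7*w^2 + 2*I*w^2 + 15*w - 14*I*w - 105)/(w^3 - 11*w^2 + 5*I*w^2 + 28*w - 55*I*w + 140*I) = (w - 3*I)/(w - 4)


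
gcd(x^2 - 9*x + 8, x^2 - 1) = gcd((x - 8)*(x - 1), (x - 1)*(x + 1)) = x - 1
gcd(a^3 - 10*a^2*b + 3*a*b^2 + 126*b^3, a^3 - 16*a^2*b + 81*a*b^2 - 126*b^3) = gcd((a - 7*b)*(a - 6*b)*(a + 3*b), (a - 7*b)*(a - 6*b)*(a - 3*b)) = a^2 - 13*a*b + 42*b^2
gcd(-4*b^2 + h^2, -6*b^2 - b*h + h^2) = 2*b + h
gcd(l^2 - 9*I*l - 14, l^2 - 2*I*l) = l - 2*I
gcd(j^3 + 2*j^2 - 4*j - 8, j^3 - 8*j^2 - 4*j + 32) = j^2 - 4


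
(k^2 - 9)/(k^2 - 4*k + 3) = (k + 3)/(k - 1)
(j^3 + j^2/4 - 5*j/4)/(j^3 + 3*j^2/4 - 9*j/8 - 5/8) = 2*j/(2*j + 1)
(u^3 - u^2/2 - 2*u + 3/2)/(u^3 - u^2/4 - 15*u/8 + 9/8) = 4*(u - 1)/(4*u - 3)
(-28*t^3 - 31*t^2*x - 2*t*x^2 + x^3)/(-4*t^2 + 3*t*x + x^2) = (-7*t^2 - 6*t*x + x^2)/(-t + x)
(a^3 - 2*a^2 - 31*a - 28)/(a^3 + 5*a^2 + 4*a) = (a - 7)/a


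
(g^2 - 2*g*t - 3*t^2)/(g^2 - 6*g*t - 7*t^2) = (-g + 3*t)/(-g + 7*t)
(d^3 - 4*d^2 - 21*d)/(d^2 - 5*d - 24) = d*(d - 7)/(d - 8)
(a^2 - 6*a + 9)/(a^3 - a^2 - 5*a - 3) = (a - 3)/(a^2 + 2*a + 1)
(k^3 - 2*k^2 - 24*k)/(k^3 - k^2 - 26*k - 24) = k/(k + 1)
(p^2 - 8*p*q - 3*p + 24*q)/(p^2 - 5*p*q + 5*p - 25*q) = (p^2 - 8*p*q - 3*p + 24*q)/(p^2 - 5*p*q + 5*p - 25*q)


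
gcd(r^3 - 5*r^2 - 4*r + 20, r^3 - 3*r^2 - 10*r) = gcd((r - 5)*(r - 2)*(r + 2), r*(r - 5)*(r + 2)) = r^2 - 3*r - 10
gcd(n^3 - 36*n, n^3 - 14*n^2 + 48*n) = n^2 - 6*n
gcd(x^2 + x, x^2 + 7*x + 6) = x + 1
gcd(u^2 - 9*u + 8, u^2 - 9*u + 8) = u^2 - 9*u + 8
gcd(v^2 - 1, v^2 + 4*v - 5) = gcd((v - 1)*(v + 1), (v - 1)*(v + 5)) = v - 1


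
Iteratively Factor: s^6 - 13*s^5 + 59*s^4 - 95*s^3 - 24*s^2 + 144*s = (s - 3)*(s^5 - 10*s^4 + 29*s^3 - 8*s^2 - 48*s) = s*(s - 3)*(s^4 - 10*s^3 + 29*s^2 - 8*s - 48) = s*(s - 4)*(s - 3)*(s^3 - 6*s^2 + 5*s + 12) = s*(s - 4)*(s - 3)^2*(s^2 - 3*s - 4) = s*(s - 4)*(s - 3)^2*(s + 1)*(s - 4)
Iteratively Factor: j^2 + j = (j)*(j + 1)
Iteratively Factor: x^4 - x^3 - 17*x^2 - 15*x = (x + 3)*(x^3 - 4*x^2 - 5*x) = x*(x + 3)*(x^2 - 4*x - 5) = x*(x + 1)*(x + 3)*(x - 5)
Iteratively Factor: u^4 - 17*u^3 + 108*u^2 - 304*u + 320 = (u - 4)*(u^3 - 13*u^2 + 56*u - 80) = (u - 4)^2*(u^2 - 9*u + 20) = (u - 5)*(u - 4)^2*(u - 4)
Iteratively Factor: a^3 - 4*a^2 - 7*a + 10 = (a - 5)*(a^2 + a - 2) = (a - 5)*(a - 1)*(a + 2)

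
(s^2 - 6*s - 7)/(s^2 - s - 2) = (s - 7)/(s - 2)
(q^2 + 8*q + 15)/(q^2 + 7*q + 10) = (q + 3)/(q + 2)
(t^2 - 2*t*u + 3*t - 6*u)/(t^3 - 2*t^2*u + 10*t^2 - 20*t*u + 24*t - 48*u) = (t + 3)/(t^2 + 10*t + 24)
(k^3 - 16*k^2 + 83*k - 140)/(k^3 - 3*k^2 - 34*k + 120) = (k - 7)/(k + 6)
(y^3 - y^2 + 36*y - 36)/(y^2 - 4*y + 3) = (y^2 + 36)/(y - 3)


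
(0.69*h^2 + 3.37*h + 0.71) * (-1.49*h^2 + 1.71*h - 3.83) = -1.0281*h^4 - 3.8414*h^3 + 2.0621*h^2 - 11.693*h - 2.7193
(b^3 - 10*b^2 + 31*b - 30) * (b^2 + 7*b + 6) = b^5 - 3*b^4 - 33*b^3 + 127*b^2 - 24*b - 180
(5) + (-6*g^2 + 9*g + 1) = -6*g^2 + 9*g + 6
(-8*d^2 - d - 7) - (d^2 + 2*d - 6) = -9*d^2 - 3*d - 1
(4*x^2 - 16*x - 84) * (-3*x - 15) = -12*x^3 - 12*x^2 + 492*x + 1260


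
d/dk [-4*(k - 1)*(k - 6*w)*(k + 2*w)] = -12*k^2 + 32*k*w + 8*k + 48*w^2 - 16*w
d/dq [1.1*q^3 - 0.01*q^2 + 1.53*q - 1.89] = 3.3*q^2 - 0.02*q + 1.53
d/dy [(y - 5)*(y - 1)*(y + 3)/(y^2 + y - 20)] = (y^4 + 2*y^3 - 50*y^2 + 90*y + 245)/(y^4 + 2*y^3 - 39*y^2 - 40*y + 400)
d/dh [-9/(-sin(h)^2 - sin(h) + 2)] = -9*(2*sin(h) + 1)*cos(h)/(sin(h)^2 + sin(h) - 2)^2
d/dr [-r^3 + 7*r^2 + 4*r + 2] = -3*r^2 + 14*r + 4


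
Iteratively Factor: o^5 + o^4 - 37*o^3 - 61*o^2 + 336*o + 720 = (o - 4)*(o^4 + 5*o^3 - 17*o^2 - 129*o - 180) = (o - 4)*(o + 3)*(o^3 + 2*o^2 - 23*o - 60) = (o - 4)*(o + 3)^2*(o^2 - o - 20) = (o - 4)*(o + 3)^2*(o + 4)*(o - 5)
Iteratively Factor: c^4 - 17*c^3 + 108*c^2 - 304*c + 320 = (c - 5)*(c^3 - 12*c^2 + 48*c - 64) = (c - 5)*(c - 4)*(c^2 - 8*c + 16) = (c - 5)*(c - 4)^2*(c - 4)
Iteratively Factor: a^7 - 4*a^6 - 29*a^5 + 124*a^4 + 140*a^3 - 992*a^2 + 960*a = (a)*(a^6 - 4*a^5 - 29*a^4 + 124*a^3 + 140*a^2 - 992*a + 960) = a*(a - 2)*(a^5 - 2*a^4 - 33*a^3 + 58*a^2 + 256*a - 480) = a*(a - 5)*(a - 2)*(a^4 + 3*a^3 - 18*a^2 - 32*a + 96) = a*(a - 5)*(a - 2)*(a + 4)*(a^3 - a^2 - 14*a + 24) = a*(a - 5)*(a - 3)*(a - 2)*(a + 4)*(a^2 + 2*a - 8) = a*(a - 5)*(a - 3)*(a - 2)^2*(a + 4)*(a + 4)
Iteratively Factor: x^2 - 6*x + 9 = (x - 3)*(x - 3)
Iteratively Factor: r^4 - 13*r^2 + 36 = (r - 3)*(r^3 + 3*r^2 - 4*r - 12) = (r - 3)*(r - 2)*(r^2 + 5*r + 6) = (r - 3)*(r - 2)*(r + 3)*(r + 2)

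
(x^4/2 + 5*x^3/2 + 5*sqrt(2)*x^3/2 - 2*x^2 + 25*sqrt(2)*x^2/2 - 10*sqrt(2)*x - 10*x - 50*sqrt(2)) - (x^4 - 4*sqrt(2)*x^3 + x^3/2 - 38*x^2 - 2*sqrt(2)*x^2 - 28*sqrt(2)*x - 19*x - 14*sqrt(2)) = -x^4/2 + 2*x^3 + 13*sqrt(2)*x^3/2 + 29*sqrt(2)*x^2/2 + 36*x^2 + 9*x + 18*sqrt(2)*x - 36*sqrt(2)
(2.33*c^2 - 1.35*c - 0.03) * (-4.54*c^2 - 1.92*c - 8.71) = -10.5782*c^4 + 1.6554*c^3 - 17.5661*c^2 + 11.8161*c + 0.2613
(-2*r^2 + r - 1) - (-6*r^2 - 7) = 4*r^2 + r + 6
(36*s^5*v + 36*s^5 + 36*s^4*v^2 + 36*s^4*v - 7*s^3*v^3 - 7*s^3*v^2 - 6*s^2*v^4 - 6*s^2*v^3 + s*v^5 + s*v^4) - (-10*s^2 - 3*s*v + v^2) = 36*s^5*v + 36*s^5 + 36*s^4*v^2 + 36*s^4*v - 7*s^3*v^3 - 7*s^3*v^2 - 6*s^2*v^4 - 6*s^2*v^3 + 10*s^2 + s*v^5 + s*v^4 + 3*s*v - v^2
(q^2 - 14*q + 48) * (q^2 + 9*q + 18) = q^4 - 5*q^3 - 60*q^2 + 180*q + 864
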